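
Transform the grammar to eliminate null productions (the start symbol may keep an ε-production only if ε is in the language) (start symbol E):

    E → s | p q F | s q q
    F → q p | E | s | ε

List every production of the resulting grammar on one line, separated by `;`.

E → s | p q F | p q | s q q; F → q p | E | s

Nullable set = {F}.
ε ∉ L(G), so no ε-production is kept.
Expand every rule over subsets of its nullable positions: E → p q F gives p q F | p q.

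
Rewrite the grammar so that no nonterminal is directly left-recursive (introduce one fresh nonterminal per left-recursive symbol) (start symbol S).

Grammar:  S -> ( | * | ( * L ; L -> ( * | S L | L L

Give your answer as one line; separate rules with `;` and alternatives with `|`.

Directly left-recursive nonterminal: L.
For L: α = {L}, β = {( *, S L}. Rewrite as L → β L' and L' → α L' | ε.

S -> ( | * | ( * L; L -> ( * L' | S L L'; L' -> L L' | ε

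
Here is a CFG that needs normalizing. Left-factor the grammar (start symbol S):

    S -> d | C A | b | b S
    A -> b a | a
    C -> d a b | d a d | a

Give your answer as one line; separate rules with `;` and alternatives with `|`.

S has alternatives sharing prefix 'b': factor to S → b S' with S' → ε | S.
C has alternatives sharing prefix 'd a': factor to C → d a C' with C' → b | d.

S -> d | C A | b S'; A -> b a | a; C -> a | d a C'; S' -> ε | S; C' -> b | d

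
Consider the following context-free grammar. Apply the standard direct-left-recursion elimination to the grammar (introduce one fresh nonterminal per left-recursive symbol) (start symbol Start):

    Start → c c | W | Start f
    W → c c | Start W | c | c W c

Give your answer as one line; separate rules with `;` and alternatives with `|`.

Start → c c Start1 | W Start1; W → c c | Start W | c | c W c; Start1 → f Start1 | ε

Directly left-recursive nonterminal: Start.
For Start: α = {f}, β = {c c, W}. Rewrite as Start → β Start1 and Start1 → α Start1 | ε.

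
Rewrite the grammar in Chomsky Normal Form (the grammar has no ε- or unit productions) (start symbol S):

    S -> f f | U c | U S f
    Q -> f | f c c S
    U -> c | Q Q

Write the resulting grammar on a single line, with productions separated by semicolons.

S -> X1 X1 | U X2 | U Y1; Q -> f | X1 Y2; U -> c | Q Q; X1 -> f; X2 -> c; Y1 -> S X1; Y2 -> X2 Y3; Y3 -> X2 S

Introduce a nonterminal for each terminal appearing in a rule of length ≥ 2: X1 → f, X2 → c.
Binarize each right-hand side of length ≥ 3 by chaining fresh nonterminals (Y1, Y2, …): affected rules were S → U S X1; Q → X1 X2 X2 S.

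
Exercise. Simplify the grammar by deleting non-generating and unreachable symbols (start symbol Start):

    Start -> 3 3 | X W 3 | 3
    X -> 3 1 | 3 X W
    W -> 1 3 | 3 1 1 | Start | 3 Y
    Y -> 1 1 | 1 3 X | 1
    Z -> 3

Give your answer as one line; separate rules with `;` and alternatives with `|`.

Start -> 3 3 | X W 3 | 3; X -> 3 1 | 3 X W; W -> 1 3 | 3 1 1 | Start | 3 Y; Y -> 1 1 | 1 3 X | 1

Generating nonterminals: {Start, W, X, Y, Z}.
Reachable from Start after that: {Start, W, X, Y}.
Removed useless symbols: {Z} and every production mentioning them.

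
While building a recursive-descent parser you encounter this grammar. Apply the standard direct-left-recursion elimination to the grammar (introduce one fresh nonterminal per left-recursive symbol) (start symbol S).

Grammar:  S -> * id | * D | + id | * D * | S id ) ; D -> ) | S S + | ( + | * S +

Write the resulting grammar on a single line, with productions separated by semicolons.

S is directly left-recursive.
For S: α = {id )}, β = {* id, * D, + id, * D *}. Rewrite as S → β S' and S' → α S' | ε.

S -> * id S' | * D S' | + id S' | * D * S'; D -> ) | S S + | ( + | * S +; S' -> id ) S' | epsilon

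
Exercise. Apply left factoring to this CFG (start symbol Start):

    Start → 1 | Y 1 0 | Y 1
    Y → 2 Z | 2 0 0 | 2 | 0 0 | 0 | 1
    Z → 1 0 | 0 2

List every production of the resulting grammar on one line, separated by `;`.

Start has alternatives sharing prefix 'Y 1': factor to Start → Y 1 Start1 with Start1 → 0 | ε.
Y has alternatives sharing prefix '2': factor to Y → 2 Y1 with Y1 → Z | 0 0 | ε.
Y has alternatives sharing prefix '0': factor to Y → 0 Y2 with Y2 → 0 | ε.

Start → 1 | Y 1 Start1; Y → 1 | 2 Y1 | 0 Y2; Z → 1 0 | 0 2; Start1 → 0 | ε; Y1 → Z | 0 0 | ε; Y2 → 0 | ε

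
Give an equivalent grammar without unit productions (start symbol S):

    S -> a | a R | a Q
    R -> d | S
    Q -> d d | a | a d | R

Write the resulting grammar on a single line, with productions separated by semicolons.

Unit pairs: Q ⇒* {R, S}; R ⇒* {S}.
For each unit pair (A, B), copy every non-unit production of B to A, then drop all unit productions.

S -> a | a R | a Q; R -> a | a R | a Q | d; Q -> d | a | a R | a Q | d d | a d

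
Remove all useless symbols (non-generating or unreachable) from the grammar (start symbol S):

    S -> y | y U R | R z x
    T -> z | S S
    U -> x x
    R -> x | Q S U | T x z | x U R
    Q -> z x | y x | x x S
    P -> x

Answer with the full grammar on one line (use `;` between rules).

S -> y | y U R | R z x; T -> z | S S; U -> x x; R -> x | Q S U | T x z | x U R; Q -> z x | y x | x x S

Generating nonterminals: {P, Q, R, S, T, U}.
Reachable from S after that: {Q, R, S, T, U}.
Removed useless symbols: {P} and every production mentioning them.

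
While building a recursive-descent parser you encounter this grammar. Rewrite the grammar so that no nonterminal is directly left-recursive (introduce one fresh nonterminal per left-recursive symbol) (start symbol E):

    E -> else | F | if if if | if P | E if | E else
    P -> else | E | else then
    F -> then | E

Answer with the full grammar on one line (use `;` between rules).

E -> else E' | F E' | if if if E' | if P E'; P -> else | E | else then; F -> then | E; E' -> if E' | else E' | eps

Directly left-recursive nonterminal: E.
For E: α = {if, else}, β = {else, F, if if if, if P}. Rewrite as E → β E' and E' → α E' | ε.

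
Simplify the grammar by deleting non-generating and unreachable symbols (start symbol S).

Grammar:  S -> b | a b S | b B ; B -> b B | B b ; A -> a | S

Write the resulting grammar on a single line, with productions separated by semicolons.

Generating nonterminals: {A, S}.
Reachable from S after that: {S}.
Removed useless symbols: {A, B} and every production mentioning them.

S -> b | a b S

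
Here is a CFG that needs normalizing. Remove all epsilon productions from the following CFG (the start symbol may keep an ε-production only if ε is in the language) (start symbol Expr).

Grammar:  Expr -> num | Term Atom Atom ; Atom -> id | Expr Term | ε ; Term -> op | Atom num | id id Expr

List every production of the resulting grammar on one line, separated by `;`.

The nullable symbols are {Atom}.
ε ∉ L(G), so no ε-production is kept.
For each production, add variants omitting each subset of nullable occurrences: Expr → Term Atom Atom gives Term Atom Atom | Term Atom | Term. Term → Atom num gives Atom num | num.

Expr -> num | Term Atom Atom | Term Atom | Term; Atom -> id | Expr Term; Term -> op | Atom num | num | id id Expr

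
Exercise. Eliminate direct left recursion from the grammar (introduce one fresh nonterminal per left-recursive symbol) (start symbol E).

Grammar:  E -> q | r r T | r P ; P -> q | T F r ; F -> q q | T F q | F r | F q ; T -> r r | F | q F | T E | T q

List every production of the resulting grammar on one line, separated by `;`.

Left recursion appears on F, T.
For F: α = {r, q}, β = {q q, T F q}. Rewrite as F → β F' and F' → α F' | ε.
For T: α = {E, q}, β = {r r, F, q F}. Rewrite as T → β T' and T' → α T' | ε.

E -> q | r r T | r P; P -> q | T F r; F -> q q F' | T F q F'; T -> r r T' | F T' | q F T'; F' -> r F' | q F' | ε; T' -> E T' | q T' | ε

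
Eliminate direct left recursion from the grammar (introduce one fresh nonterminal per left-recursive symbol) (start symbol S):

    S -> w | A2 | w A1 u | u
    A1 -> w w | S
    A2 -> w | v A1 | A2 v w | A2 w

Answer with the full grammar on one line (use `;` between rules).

Directly left-recursive nonterminal: A2.
For A2: α = {v w, w}, β = {w, v A1}. Rewrite as A2 → β A2' and A2' → α A2' | ε.

S -> w | A2 | w A1 u | u; A1 -> w w | S; A2 -> w A2' | v A1 A2'; A2' -> v w A2' | w A2' | epsilon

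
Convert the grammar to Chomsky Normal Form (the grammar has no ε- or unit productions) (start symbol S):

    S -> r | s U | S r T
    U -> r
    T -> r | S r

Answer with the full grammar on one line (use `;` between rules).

Introduce a nonterminal for each terminal appearing in a rule of length ≥ 2: X1 → s, X2 → r.
Binarize each right-hand side of length ≥ 3 by chaining fresh nonterminals (Y1, Y2, …): affected rules were S → S X2 T.

S -> r | X1 U | S Y1; U -> r; T -> r | S X2; X1 -> s; X2 -> r; Y1 -> X2 T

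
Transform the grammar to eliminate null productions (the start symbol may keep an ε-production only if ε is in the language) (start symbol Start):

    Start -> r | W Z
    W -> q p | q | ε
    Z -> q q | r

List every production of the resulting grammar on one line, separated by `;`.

Nullable set = {W}.
ε ∉ L(G), so no ε-production is kept.
Add the nullable-subset variants: Start → W Z gives W Z | Z.

Start -> r | W Z | Z; W -> q p | q; Z -> q q | r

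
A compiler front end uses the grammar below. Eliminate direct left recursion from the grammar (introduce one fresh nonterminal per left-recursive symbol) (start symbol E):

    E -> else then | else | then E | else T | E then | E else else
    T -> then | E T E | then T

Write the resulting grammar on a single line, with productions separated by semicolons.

E -> else then E' | else E' | then E E' | else T E'; T -> then | E T E | then T; E' -> then E' | else else E' | ε

Left recursion appears on E.
For E: α = {then, else else}, β = {else then, else, then E, else T}. Rewrite as E → β E' and E' → α E' | ε.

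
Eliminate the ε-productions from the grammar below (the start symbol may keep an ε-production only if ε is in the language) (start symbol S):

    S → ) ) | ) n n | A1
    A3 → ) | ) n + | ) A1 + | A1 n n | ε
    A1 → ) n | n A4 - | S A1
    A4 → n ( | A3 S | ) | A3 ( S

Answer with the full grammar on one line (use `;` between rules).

S → ) ) | ) n n | A1; A3 → ) | ) n + | ) A1 + | A1 n n; A1 → ) n | n A4 - | S A1; A4 → n ( | A3 S | S | ) | A3 ( S | ( S

The nullable symbols are {A3}.
ε ∉ L(G), so no ε-production is kept.
For each production, add variants omitting each subset of nullable occurrences: A4 → A3 S gives A3 S | S. A4 → A3 ( S gives A3 ( S | ( S.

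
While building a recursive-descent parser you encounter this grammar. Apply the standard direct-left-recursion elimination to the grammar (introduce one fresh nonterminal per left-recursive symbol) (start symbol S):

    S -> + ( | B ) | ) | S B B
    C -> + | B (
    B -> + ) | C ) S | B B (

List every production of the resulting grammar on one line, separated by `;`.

S -> + ( S' | B ) S' | ) S'; C -> + | B (; B -> + ) B' | C ) S B'; S' -> B B S' | ε; B' -> B ( B' | ε

Directly left-recursive nonterminals: S, B.
For S: α = {B B}, β = {+ (, B ), )}. Rewrite as S → β S' and S' → α S' | ε.
For B: α = {B (}, β = {+ ), C ) S}. Rewrite as B → β B' and B' → α B' | ε.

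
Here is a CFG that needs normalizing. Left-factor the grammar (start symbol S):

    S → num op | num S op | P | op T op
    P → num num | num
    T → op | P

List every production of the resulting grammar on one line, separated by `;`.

S → P | op T op | num S'; P → num P'; T → op | P; S' → op | S op; P' → num | ε

S has alternatives sharing prefix 'num': factor to S → num S' with S' → op | S op.
P has alternatives sharing prefix 'num': factor to P → num P' with P' → num | ε.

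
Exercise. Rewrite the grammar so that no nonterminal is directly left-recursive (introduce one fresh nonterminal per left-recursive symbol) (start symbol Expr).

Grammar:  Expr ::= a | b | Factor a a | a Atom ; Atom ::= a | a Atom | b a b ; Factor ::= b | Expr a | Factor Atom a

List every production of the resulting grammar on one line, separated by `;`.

Expr ::= a | b | Factor a a | a Atom; Atom ::= a | a Atom | b a b; Factor ::= b Factor1 | Expr a Factor1; Factor1 ::= Atom a Factor1 | epsilon

Factor is directly left-recursive.
For Factor: α = {Atom a}, β = {b, Expr a}. Rewrite as Factor → β Factor1 and Factor1 → α Factor1 | ε.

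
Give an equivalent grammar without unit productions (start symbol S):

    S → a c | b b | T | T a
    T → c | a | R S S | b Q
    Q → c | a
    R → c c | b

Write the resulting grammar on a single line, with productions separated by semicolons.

Unit pairs: S ⇒* {T}.
For each unit pair (A, B), copy every non-unit production of B to A, then drop all unit productions.

S → a c | b b | T a | c | a | R S S | b Q; T → c | a | R S S | b Q; Q → c | a; R → c c | b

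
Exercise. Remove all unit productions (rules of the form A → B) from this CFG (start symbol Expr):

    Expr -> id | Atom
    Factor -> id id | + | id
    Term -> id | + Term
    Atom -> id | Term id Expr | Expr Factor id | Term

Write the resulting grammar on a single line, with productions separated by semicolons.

Unit pairs: Atom ⇒* {Term}; Expr ⇒* {Atom, Term}.
For each unit pair (A, B), copy every non-unit production of B to A, then drop all unit productions.

Expr -> id | + Term | Term id Expr | Expr Factor id; Factor -> id id | + | id; Term -> id | + Term; Atom -> id | + Term | Term id Expr | Expr Factor id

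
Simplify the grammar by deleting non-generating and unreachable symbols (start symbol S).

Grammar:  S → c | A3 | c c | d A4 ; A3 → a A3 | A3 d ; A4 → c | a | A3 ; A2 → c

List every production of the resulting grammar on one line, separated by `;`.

Generating nonterminals: {A2, A4, S}.
Reachable from S after that: {A4, S}.
Removed useless symbols: {A2, A3} and every production mentioning them.

S → c | c c | d A4; A4 → c | a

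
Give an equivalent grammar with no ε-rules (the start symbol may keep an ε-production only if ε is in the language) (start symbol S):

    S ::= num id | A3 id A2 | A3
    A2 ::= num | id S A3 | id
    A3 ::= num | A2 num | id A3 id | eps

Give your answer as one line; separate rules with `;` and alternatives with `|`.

S ::= num id | A3 id A2 | id A2 | A3 | ε; A2 ::= num | id S A3 | id S | id A3 | id; A3 ::= num | A2 num | id A3 id | id id

Nullable set = {A3, S}.
ε ∈ L(G) since S is nullable, so keep S → ε.
Add the nullable-subset variants: S → A3 id A2 gives A3 id A2 | id A2. A2 → id S A3 gives id S A3 | id S | id A3 | id. A3 → id A3 id gives id A3 id | id id.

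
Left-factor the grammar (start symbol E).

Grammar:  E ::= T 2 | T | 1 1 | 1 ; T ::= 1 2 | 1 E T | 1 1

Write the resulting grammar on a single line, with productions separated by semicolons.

E has alternatives sharing prefix 'T': factor to E → T E' with E' → 2 | ε.
E has alternatives sharing prefix '1': factor to E → 1 E'' with E'' → 1 | ε.
T has alternatives sharing prefix '1': factor to T → 1 T' with T' → 2 | E T | 1.

E ::= T E' | 1 E''; T ::= 1 T'; E' ::= 2 | ε; E'' ::= 1 | ε; T' ::= 2 | E T | 1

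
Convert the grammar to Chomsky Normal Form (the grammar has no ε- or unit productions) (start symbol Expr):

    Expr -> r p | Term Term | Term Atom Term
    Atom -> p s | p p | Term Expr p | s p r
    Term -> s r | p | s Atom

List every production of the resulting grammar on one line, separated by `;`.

Expr -> X1 X2 | Term Term | Term Y1; Atom -> X2 X3 | X2 X2 | Term Y2 | X3 Y3; Term -> X3 X1 | p | X3 Atom; X1 -> r; X2 -> p; X3 -> s; Y1 -> Atom Term; Y2 -> Expr X2; Y3 -> X2 X1

Introduce a nonterminal for each terminal appearing in a rule of length ≥ 2: X1 → r, X2 → p, X3 → s.
Binarize each right-hand side of length ≥ 3 by chaining fresh nonterminals (Y1, Y2, …): affected rules were Expr → Term Atom Term; Atom → Term Expr X2; Atom → X3 X2 X1.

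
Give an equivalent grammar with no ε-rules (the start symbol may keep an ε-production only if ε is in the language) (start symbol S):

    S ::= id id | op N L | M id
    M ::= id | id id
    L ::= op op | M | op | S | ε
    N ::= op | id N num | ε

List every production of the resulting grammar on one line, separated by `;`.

S ::= id id | op N L | op N | op L | op | M id; M ::= id | id id; L ::= op op | M | op | S; N ::= op | id N num | id num

Nullable nonterminals: {L, N}.
ε ∉ L(G), so no ε-production is kept.
For each production, add variants omitting each subset of nullable occurrences: S → op N L gives op N L | op N | op L | op. N → id N num gives id N num | id num.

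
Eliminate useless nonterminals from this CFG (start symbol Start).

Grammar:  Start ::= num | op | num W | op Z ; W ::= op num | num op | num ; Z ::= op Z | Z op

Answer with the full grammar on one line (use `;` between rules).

Start ::= num | op | num W; W ::= op num | num op | num

Generating nonterminals: {Start, W}.
Reachable from Start after that: {Start, W}.
Removed useless symbols: {Z} and every production mentioning them.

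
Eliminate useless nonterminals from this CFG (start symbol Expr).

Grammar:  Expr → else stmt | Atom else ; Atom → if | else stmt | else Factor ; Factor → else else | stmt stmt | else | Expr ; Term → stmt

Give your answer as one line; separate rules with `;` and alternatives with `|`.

Expr → else stmt | Atom else; Atom → if | else stmt | else Factor; Factor → else else | stmt stmt | else | Expr

Generating nonterminals: {Atom, Expr, Factor, Term}.
Reachable from Expr after that: {Atom, Expr, Factor}.
Removed useless symbols: {Term} and every production mentioning them.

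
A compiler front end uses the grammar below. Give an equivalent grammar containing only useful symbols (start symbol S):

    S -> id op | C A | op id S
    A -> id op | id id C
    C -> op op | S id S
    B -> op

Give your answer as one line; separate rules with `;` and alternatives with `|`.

S -> id op | C A | op id S; A -> id op | id id C; C -> op op | S id S

Generating nonterminals: {A, B, C, S}.
Reachable from S after that: {A, C, S}.
Removed useless symbols: {B} and every production mentioning them.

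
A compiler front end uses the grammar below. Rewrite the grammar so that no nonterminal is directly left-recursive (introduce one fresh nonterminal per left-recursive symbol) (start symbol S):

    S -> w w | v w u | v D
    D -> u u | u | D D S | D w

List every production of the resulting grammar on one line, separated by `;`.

Directly left-recursive nonterminal: D.
For D: α = {D S, w}, β = {u u, u}. Rewrite as D → β D' and D' → α D' | ε.

S -> w w | v w u | v D; D -> u u D' | u D'; D' -> D S D' | w D' | ε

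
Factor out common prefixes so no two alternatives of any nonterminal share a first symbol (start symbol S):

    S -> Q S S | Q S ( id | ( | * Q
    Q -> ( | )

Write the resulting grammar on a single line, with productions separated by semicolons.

S has alternatives sharing prefix 'Q S': factor to S → Q S S' with S' → S | ( id.

S -> ( | * Q | Q S S'; Q -> ( | ); S' -> S | ( id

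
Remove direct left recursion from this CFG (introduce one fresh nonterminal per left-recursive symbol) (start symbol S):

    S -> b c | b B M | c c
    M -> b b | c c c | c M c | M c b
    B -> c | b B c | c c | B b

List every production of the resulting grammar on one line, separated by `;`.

S -> b c | b B M | c c; M -> b b M' | c c c M' | c M c M'; B -> c B' | b B c B' | c c B'; M' -> c b M' | ε; B' -> b B' | ε

M, B are directly left-recursive.
For M: α = {c b}, β = {b b, c c c, c M c}. Rewrite as M → β M' and M' → α M' | ε.
For B: α = {b}, β = {c, b B c, c c}. Rewrite as B → β B' and B' → α B' | ε.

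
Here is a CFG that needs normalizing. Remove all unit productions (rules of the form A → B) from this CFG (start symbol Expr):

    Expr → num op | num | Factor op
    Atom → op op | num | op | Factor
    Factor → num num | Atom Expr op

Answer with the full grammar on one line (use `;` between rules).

Expr → num op | num | Factor op; Atom → op op | num | op | num num | Atom Expr op; Factor → num num | Atom Expr op

Unit pairs: Atom ⇒* {Factor}.
Replace each nonterminal's rules with the union of the non-unit rules of every nonterminal it unit-derives.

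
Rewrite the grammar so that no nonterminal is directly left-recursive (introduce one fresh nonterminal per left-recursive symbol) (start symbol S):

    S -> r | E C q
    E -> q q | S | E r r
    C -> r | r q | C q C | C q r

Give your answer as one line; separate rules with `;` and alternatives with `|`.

S -> r | E C q; E -> q q E' | S E'; C -> r C' | r q C'; E' -> r r E' | eps; C' -> q C C' | q r C' | eps

Directly left-recursive nonterminals: E, C.
For E: α = {r r}, β = {q q, S}. Rewrite as E → β E' and E' → α E' | ε.
For C: α = {q C, q r}, β = {r, r q}. Rewrite as C → β C' and C' → α C' | ε.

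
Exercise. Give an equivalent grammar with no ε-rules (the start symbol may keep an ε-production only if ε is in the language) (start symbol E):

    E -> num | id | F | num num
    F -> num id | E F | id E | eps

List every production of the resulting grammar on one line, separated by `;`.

E -> num | id | F | num num | eps; F -> num id | E F | E | id E | id

The nullable symbols are {E, F}.
ε ∈ L(G) since E is nullable, so keep E → ε.
Expand every rule over subsets of its nullable positions: F → E F gives E F | E. F → id E gives id E | id.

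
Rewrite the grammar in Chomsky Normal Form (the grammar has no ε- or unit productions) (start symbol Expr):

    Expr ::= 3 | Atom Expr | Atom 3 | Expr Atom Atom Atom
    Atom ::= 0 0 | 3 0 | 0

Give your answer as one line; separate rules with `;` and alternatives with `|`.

Expr ::= 3 | Atom Expr | Atom X1 | Expr Y1; Atom ::= X2 X2 | X1 X2 | 0; X1 ::= 3; X2 ::= 0; Y1 ::= Atom Y2; Y2 ::= Atom Atom

Introduce a nonterminal for each terminal appearing in a rule of length ≥ 2: X1 → 3, X2 → 0.
Binarize each right-hand side of length ≥ 3 by chaining fresh nonterminals (Y1, Y2, …): affected rules were Expr → Expr Atom Atom Atom.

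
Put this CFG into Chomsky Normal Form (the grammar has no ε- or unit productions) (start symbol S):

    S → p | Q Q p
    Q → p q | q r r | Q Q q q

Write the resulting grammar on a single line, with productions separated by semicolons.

Introduce a nonterminal for each terminal appearing in a rule of length ≥ 2: X1 → p, X2 → q, X3 → r.
Binarize each right-hand side of length ≥ 3 by chaining fresh nonterminals (Y1, Y2, …): affected rules were S → Q Q X1; Q → X2 X3 X3; Q → Q Q X2 X2.

S → p | Q Y1; Q → X1 X2 | X2 Y2 | Q Y3; X1 → p; X2 → q; X3 → r; Y1 → Q X1; Y2 → X3 X3; Y3 → Q Y4; Y4 → X2 X2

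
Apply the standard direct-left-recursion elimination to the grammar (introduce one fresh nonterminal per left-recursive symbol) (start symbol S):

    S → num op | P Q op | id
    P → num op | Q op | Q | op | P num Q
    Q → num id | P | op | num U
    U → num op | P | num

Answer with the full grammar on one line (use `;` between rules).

Directly left-recursive nonterminal: P.
For P: α = {num Q}, β = {num op, Q op, Q, op}. Rewrite as P → β P' and P' → α P' | ε.

S → num op | P Q op | id; P → num op P' | Q op P' | Q P' | op P'; Q → num id | P | op | num U; U → num op | P | num; P' → num Q P' | ε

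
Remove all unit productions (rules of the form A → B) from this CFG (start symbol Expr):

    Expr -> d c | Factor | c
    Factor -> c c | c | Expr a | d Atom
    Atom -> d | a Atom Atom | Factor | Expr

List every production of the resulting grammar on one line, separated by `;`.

Unit pairs: Atom ⇒* {Expr, Factor}; Expr ⇒* {Factor}.
For each unit pair (A, B), copy every non-unit production of B to A, then drop all unit productions.

Expr -> c c | c | Expr a | d Atom | d c; Factor -> c c | c | Expr a | d Atom; Atom -> d | a Atom Atom | c c | c | Expr a | d Atom | d c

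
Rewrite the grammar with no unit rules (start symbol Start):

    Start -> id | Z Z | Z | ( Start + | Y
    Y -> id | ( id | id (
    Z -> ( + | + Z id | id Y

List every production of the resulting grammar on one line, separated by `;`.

Unit pairs: Start ⇒* {Y, Z}.
Replace each nonterminal's rules with the union of the non-unit rules of every nonterminal it unit-derives.

Start -> ( + | + Z id | id Y | id | Z Z | ( Start + | ( id | id (; Y -> id | ( id | id (; Z -> ( + | + Z id | id Y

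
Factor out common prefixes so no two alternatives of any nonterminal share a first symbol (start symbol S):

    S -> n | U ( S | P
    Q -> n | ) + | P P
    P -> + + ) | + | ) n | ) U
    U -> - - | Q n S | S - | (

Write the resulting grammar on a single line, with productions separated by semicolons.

P has alternatives sharing prefix '+': factor to P → + P' with P' → + ) | ε.
P has alternatives sharing prefix ')': factor to P → ) P'' with P'' → n | U.

S -> n | U ( S | P; Q -> n | ) + | P P; P -> + P' | ) P''; U -> - - | Q n S | S - | (; P' -> + ) | ε; P'' -> n | U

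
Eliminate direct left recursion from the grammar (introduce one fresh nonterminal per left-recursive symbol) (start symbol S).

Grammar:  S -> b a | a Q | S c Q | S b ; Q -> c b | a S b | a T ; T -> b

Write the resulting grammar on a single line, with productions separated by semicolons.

S -> b a S' | a Q S'; Q -> c b | a S b | a T; T -> b; S' -> c Q S' | b S' | eps

Directly left-recursive nonterminal: S.
For S: α = {c Q, b}, β = {b a, a Q}. Rewrite as S → β S' and S' → α S' | ε.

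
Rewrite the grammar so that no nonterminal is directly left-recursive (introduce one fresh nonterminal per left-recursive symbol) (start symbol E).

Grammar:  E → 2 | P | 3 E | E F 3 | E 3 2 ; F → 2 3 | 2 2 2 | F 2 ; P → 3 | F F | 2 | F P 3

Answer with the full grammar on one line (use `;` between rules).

E → 2 E' | P E' | 3 E E'; F → 2 3 F' | 2 2 2 F'; P → 3 | F F | 2 | F P 3; E' → F 3 E' | 3 2 E' | ε; F' → 2 F' | ε

Left recursion appears on E, F.
For E: α = {F 3, 3 2}, β = {2, P, 3 E}. Rewrite as E → β E' and E' → α E' | ε.
For F: α = {2}, β = {2 3, 2 2 2}. Rewrite as F → β F' and F' → α F' | ε.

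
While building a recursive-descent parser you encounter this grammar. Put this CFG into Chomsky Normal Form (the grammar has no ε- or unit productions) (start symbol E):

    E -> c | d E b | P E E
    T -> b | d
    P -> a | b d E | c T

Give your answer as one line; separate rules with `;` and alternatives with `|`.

Introduce a nonterminal for each terminal appearing in a rule of length ≥ 2: X1 → d, X2 → b, X3 → c.
Binarize each right-hand side of length ≥ 3 by chaining fresh nonterminals (Y1, Y2, …): affected rules were E → X1 E X2; E → P E E; P → X2 X1 E.

E -> c | X1 Y1 | P Y2; T -> b | d; P -> a | X2 Y3 | X3 T; X1 -> d; X2 -> b; X3 -> c; Y1 -> E X2; Y2 -> E E; Y3 -> X1 E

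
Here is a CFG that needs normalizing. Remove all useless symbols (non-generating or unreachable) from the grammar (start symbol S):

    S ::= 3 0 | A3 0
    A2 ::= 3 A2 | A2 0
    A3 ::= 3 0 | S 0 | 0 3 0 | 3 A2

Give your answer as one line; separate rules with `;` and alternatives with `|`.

Generating nonterminals: {A3, S}.
Reachable from S after that: {A3, S}.
Removed useless symbols: {A2} and every production mentioning them.

S ::= 3 0 | A3 0; A3 ::= 3 0 | S 0 | 0 3 0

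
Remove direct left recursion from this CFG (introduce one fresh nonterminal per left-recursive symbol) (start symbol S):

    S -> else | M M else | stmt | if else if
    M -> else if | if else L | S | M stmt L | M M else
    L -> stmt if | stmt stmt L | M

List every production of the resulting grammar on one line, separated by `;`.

M is directly left-recursive.
For M: α = {stmt L, M else}, β = {else if, if else L, S}. Rewrite as M → β M' and M' → α M' | ε.

S -> else | M M else | stmt | if else if; M -> else if M' | if else L M' | S M'; L -> stmt if | stmt stmt L | M; M' -> stmt L M' | M else M' | ε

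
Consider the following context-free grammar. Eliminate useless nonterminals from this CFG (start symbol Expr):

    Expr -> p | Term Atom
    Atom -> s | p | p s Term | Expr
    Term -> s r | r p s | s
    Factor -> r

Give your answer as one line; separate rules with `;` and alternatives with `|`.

Expr -> p | Term Atom; Atom -> s | p | p s Term | Expr; Term -> s r | r p s | s

Generating nonterminals: {Atom, Expr, Factor, Term}.
Reachable from Expr after that: {Atom, Expr, Term}.
Removed useless symbols: {Factor} and every production mentioning them.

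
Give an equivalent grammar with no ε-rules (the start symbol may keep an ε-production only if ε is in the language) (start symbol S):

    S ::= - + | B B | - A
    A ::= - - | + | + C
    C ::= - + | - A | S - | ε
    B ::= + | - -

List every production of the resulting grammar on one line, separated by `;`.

Nullable set = {C}.
ε ∉ L(G), so no ε-production is kept.

S ::= - + | B B | - A; A ::= - - | + | + C; C ::= - + | - A | S -; B ::= + | - -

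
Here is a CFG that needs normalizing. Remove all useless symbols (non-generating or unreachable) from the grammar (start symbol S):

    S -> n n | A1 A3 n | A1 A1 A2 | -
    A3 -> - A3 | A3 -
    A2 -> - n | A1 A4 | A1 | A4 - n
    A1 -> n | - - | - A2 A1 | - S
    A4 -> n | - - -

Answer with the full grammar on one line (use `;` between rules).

Generating nonterminals: {A1, A2, A4, S}.
Reachable from S after that: {A1, A2, A4, S}.
Removed useless symbols: {A3} and every production mentioning them.

S -> n n | A1 A1 A2 | -; A2 -> - n | A1 A4 | A1 | A4 - n; A1 -> n | - - | - A2 A1 | - S; A4 -> n | - - -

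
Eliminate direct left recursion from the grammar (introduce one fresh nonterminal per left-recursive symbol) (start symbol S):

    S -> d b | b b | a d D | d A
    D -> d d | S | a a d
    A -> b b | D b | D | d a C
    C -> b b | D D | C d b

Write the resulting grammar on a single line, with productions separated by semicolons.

C is directly left-recursive.
For C: α = {d b}, β = {b b, D D}. Rewrite as C → β C' and C' → α C' | ε.

S -> d b | b b | a d D | d A; D -> d d | S | a a d; A -> b b | D b | D | d a C; C -> b b C' | D D C'; C' -> d b C' | ε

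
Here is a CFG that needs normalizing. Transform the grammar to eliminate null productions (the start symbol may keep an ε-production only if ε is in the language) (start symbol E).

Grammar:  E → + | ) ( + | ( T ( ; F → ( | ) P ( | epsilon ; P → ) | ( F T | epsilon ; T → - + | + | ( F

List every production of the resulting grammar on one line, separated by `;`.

The nullable symbols are {F, P}.
ε ∉ L(G), so no ε-production is kept.
For each production, add variants omitting each subset of nullable occurrences: F → ) P ( gives ) P ( | ) (. P → ( F T gives ( F T | ( T. T → ( F gives ( F | (.

E → + | ) ( + | ( T (; F → ( | ) P ( | ) (; P → ) | ( F T | ( T; T → - + | + | ( F | (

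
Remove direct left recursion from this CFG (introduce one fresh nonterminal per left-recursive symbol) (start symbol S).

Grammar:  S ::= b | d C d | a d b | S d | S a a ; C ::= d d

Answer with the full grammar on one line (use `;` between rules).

Directly left-recursive nonterminal: S.
For S: α = {d, a a}, β = {b, d C d, a d b}. Rewrite as S → β S' and S' → α S' | ε.

S ::= b S' | d C d S' | a d b S'; C ::= d d; S' ::= d S' | a a S' | ε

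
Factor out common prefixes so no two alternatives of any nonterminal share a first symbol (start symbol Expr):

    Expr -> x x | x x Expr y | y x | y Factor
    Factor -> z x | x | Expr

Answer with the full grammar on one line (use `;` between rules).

Expr has alternatives sharing prefix 'x x': factor to Expr → x x Expr1 with Expr1 → ε | Expr y.
Expr has alternatives sharing prefix 'y': factor to Expr → y Expr2 with Expr2 → x | Factor.

Expr -> x x Expr1 | y Expr2; Factor -> z x | x | Expr; Expr1 -> ε | Expr y; Expr2 -> x | Factor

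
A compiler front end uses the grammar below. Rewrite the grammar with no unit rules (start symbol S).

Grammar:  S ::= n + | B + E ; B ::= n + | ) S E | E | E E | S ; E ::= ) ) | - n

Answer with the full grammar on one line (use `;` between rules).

Unit pairs: B ⇒* {E, S}.
Replace each nonterminal's rules with the union of the non-unit rules of every nonterminal it unit-derives.

S ::= n + | B + E; B ::= n + | ) S E | E E | ) ) | - n | B + E; E ::= ) ) | - n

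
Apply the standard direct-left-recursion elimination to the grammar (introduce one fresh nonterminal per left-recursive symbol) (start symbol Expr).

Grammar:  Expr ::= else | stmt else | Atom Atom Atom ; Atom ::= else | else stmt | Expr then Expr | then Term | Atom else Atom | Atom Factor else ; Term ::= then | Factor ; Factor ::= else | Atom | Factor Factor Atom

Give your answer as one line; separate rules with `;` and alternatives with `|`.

Expr ::= else | stmt else | Atom Atom Atom; Atom ::= else Atom1 | else stmt Atom1 | Expr then Expr Atom1 | then Term Atom1; Term ::= then | Factor; Factor ::= else Factor1 | Atom Factor1; Atom1 ::= else Atom Atom1 | Factor else Atom1 | ε; Factor1 ::= Factor Atom Factor1 | ε

Atom, Factor are directly left-recursive.
For Atom: α = {else Atom, Factor else}, β = {else, else stmt, Expr then Expr, then Term}. Rewrite as Atom → β Atom1 and Atom1 → α Atom1 | ε.
For Factor: α = {Factor Atom}, β = {else, Atom}. Rewrite as Factor → β Factor1 and Factor1 → α Factor1 | ε.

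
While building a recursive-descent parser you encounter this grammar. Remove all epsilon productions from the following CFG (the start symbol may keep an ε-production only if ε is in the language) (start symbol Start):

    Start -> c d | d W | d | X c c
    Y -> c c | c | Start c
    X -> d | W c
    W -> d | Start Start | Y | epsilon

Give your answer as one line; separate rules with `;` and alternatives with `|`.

The nullable symbols are {W}.
ε ∉ L(G), so no ε-production is kept.
Add the nullable-subset variants: Start → d W gives d W | d. X → W c gives W c | c.

Start -> c d | d W | d | X c c; Y -> c c | c | Start c; X -> d | W c | c; W -> d | Start Start | Y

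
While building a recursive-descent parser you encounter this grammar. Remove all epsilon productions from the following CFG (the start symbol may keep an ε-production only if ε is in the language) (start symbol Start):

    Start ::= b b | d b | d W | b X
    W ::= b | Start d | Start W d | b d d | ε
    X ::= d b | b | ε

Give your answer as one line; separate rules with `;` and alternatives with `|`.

Nullable nonterminals: {W, X}.
ε ∉ L(G), so no ε-production is kept.
Expand every rule over subsets of its nullable positions: Start → d W gives d W | d. Start → b X gives b X | b.

Start ::= b b | d b | d W | d | b X | b; W ::= b | Start d | Start W d | b d d; X ::= d b | b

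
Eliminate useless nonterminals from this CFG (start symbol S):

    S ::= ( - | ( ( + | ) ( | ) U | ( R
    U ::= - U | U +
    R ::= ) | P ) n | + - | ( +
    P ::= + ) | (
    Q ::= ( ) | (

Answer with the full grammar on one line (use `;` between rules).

Generating nonterminals: {P, Q, R, S}.
Reachable from S after that: {P, R, S}.
Removed useless symbols: {Q, U} and every production mentioning them.

S ::= ( - | ( ( + | ) ( | ( R; R ::= ) | P ) n | + - | ( +; P ::= + ) | (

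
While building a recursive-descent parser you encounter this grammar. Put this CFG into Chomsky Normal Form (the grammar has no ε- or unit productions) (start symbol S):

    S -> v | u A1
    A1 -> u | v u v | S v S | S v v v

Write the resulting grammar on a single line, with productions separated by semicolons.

S -> v | X1 A1; A1 -> u | X2 Y1 | S Y2 | S Y3; X1 -> u; X2 -> v; Y1 -> X1 X2; Y2 -> X2 S; Y3 -> X2 Y4; Y4 -> X2 X2

Introduce a nonterminal for each terminal appearing in a rule of length ≥ 2: X1 → u, X2 → v.
Binarize each right-hand side of length ≥ 3 by chaining fresh nonterminals (Y1, Y2, …): affected rules were A1 → X2 X1 X2; A1 → S X2 S; A1 → S X2 X2 X2.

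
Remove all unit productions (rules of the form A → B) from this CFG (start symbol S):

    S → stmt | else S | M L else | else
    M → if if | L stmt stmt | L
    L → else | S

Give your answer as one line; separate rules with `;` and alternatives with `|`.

Unit pairs: L ⇒* {S}; M ⇒* {L, S}.
For every A with A ⇒* B via unit rules, add B's non-unit alternatives to A; then delete every rule of the form X → Y.

S → stmt | else S | M L else | else; M → else | stmt | else S | M L else | if if | L stmt stmt; L → else | stmt | else S | M L else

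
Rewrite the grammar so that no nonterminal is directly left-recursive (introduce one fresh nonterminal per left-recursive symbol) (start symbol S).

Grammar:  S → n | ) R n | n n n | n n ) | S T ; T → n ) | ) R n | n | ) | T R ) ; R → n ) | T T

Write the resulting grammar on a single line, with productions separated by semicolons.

S → n S' | ) R n S' | n n n S' | n n ) S'; T → n ) T' | ) R n T' | n T' | ) T'; R → n ) | T T; S' → T S' | ε; T' → R ) T' | ε

S, T are directly left-recursive.
For S: α = {T}, β = {n, ) R n, n n n, n n )}. Rewrite as S → β S' and S' → α S' | ε.
For T: α = {R )}, β = {n ), ) R n, n, )}. Rewrite as T → β T' and T' → α T' | ε.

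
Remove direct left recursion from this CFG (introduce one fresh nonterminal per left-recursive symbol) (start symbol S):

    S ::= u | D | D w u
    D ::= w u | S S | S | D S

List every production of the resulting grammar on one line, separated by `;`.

S ::= u | D | D w u; D ::= w u D' | S S D' | S D'; D' ::= S D' | ε

Left recursion appears on D.
For D: α = {S}, β = {w u, S S, S}. Rewrite as D → β D' and D' → α D' | ε.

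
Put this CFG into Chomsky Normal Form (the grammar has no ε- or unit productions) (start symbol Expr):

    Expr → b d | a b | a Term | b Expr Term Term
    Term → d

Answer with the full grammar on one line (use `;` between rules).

Introduce a nonterminal for each terminal appearing in a rule of length ≥ 2: X1 → b, X2 → d, X3 → a.
Binarize each right-hand side of length ≥ 3 by chaining fresh nonterminals (Y1, Y2, …): affected rules were Expr → X1 Expr Term Term.

Expr → X1 X2 | X3 X1 | X3 Term | X1 Y1; Term → d; X1 → b; X2 → d; X3 → a; Y1 → Expr Y2; Y2 → Term Term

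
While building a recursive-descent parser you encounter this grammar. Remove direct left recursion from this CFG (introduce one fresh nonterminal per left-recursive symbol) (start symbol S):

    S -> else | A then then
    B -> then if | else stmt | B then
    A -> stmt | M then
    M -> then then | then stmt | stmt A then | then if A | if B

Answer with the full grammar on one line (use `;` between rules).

S -> else | A then then; B -> then if B' | else stmt B'; A -> stmt | M then; M -> then then | then stmt | stmt A then | then if A | if B; B' -> then B' | ε

B is directly left-recursive.
For B: α = {then}, β = {then if, else stmt}. Rewrite as B → β B' and B' → α B' | ε.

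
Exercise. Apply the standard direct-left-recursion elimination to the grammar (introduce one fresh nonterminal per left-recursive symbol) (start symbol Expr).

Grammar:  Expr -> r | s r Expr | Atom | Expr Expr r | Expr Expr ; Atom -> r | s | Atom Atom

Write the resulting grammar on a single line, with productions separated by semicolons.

Directly left-recursive nonterminals: Expr, Atom.
For Expr: α = {Expr r, Expr}, β = {r, s r Expr, Atom}. Rewrite as Expr → β Expr1 and Expr1 → α Expr1 | ε.
For Atom: α = {Atom}, β = {r, s}. Rewrite as Atom → β Atom1 and Atom1 → α Atom1 | ε.

Expr -> r Expr1 | s r Expr Expr1 | Atom Expr1; Atom -> r Atom1 | s Atom1; Expr1 -> Expr r Expr1 | Expr Expr1 | eps; Atom1 -> Atom Atom1 | eps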